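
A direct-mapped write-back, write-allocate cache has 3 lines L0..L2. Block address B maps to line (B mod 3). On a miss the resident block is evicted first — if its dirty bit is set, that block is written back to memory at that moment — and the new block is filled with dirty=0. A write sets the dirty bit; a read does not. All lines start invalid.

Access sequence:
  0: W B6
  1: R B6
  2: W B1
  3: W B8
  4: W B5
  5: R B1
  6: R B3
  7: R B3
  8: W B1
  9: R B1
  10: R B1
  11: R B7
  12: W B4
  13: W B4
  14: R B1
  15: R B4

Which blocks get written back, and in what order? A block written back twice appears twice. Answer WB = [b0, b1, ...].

WB = [8, 6, 1, 4]

  0 | W B6 → L0 miss [D]
  1 | R B6 → L0 hit [D]
  2 | W B1 → L1 miss [D]
  3 | W B8 → L2 miss [D]
  4 | W B5 → L2 miss wb→B8 [D]
  5 | R B1 → L1 hit [D]
  6 | R B3 → L0 miss wb→B6 [-]
  7 | R B3 → L0 hit [-]
  8 | W B1 → L1 hit [D]
  9 | R B1 → L1 hit [D]
  10 | R B1 → L1 hit [D]
  11 | R B7 → L1 miss wb→B1 [-]
  12 | W B4 → L1 miss [D]
  13 | W B4 → L1 hit [D]
  14 | R B1 → L1 miss wb→B4 [-]
  15 | R B4 → L1 miss [-]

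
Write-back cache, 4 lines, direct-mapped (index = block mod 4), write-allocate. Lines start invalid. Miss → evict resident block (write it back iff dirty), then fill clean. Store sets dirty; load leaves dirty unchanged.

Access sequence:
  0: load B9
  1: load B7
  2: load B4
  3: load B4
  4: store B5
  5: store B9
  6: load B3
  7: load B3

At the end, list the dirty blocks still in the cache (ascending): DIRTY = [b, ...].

0: R B9 -> L1 miss  d=-]
1: R B7 -> L3 miss  d=-]
2: R B4 -> L0 miss  d=-]
3: R B4 -> L0 hit  d=-]
4: W B5 -> L1 miss  d=D]
5: W B9 -> L1 miss wb->B5  d=D]
6: R B3 -> L3 miss  d=-]
7: R B3 -> L3 hit  d=-]

DIRTY = [9]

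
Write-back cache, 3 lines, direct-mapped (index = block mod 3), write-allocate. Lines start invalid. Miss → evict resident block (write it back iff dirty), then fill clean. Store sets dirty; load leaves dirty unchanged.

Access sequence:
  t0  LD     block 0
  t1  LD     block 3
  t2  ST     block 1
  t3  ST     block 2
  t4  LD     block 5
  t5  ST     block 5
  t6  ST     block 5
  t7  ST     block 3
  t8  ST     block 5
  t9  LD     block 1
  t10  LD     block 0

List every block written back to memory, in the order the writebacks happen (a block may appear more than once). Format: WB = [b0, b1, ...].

0: R B0 -> L0 miss  d=-]
1: R B3 -> L0 miss  d=-]
2: W B1 -> L1 miss  d=D]
3: W B2 -> L2 miss  d=D]
4: R B5 -> L2 miss wb->B2  d=-]
5: W B5 -> L2 hit  d=D]
6: W B5 -> L2 hit  d=D]
7: W B3 -> L0 hit  d=D]
8: W B5 -> L2 hit  d=D]
9: R B1 -> L1 hit  d=D]
10: R B0 -> L0 miss wb->B3  d=-]

WB = [2, 3]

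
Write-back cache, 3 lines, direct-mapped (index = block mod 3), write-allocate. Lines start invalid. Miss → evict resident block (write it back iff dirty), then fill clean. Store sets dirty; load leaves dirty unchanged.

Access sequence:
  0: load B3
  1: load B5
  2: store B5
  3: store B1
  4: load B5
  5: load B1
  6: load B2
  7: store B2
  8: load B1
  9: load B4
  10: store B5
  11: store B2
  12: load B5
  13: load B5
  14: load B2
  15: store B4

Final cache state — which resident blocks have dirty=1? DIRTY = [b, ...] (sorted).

DIRTY = [4]

0: R B3 → L0 miss [-]
1: R B5 → L2 miss [-]
2: W B5 → L2 hit [D]
3: W B1 → L1 miss [D]
4: R B5 → L2 hit [D]
5: R B1 → L1 hit [D]
6: R B2 → L2 miss wb→B5 [-]
7: W B2 → L2 hit [D]
8: R B1 → L1 hit [D]
9: R B4 → L1 miss wb→B1 [-]
10: W B5 → L2 miss wb→B2 [D]
11: W B2 → L2 miss wb→B5 [D]
12: R B5 → L2 miss wb→B2 [-]
13: R B5 → L2 hit [-]
14: R B2 → L2 miss [-]
15: W B4 → L1 hit [D]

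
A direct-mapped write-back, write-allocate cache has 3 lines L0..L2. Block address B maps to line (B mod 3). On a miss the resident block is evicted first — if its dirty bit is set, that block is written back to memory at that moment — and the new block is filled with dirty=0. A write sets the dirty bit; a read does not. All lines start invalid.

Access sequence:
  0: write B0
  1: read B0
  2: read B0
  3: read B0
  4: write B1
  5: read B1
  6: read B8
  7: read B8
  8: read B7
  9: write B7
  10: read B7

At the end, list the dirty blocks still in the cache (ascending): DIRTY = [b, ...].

DIRTY = [0, 7]

0: W B0 → L0 miss [D]
1: R B0 → L0 hit [D]
2: R B0 → L0 hit [D]
3: R B0 → L0 hit [D]
4: W B1 → L1 miss [D]
5: R B1 → L1 hit [D]
6: R B8 → L2 miss [-]
7: R B8 → L2 hit [-]
8: R B7 → L1 miss wb→B1 [-]
9: W B7 → L1 hit [D]
10: R B7 → L1 hit [D]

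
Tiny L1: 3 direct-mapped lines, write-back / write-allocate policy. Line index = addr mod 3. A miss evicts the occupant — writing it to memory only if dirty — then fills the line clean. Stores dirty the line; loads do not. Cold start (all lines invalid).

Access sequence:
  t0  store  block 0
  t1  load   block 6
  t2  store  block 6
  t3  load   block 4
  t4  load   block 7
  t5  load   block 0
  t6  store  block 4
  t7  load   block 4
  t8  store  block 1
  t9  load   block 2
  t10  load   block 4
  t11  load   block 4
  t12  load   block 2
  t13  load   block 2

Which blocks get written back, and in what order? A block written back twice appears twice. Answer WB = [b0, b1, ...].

0: W B0 -> L0 miss  d=D]
1: R B6 -> L0 miss wb->B0  d=-]
2: W B6 -> L0 hit  d=D]
3: R B4 -> L1 miss  d=-]
4: R B7 -> L1 miss  d=-]
5: R B0 -> L0 miss wb->B6  d=-]
6: W B4 -> L1 miss  d=D]
7: R B4 -> L1 hit  d=D]
8: W B1 -> L1 miss wb->B4  d=D]
9: R B2 -> L2 miss  d=-]
10: R B4 -> L1 miss wb->B1  d=-]
11: R B4 -> L1 hit  d=-]
12: R B2 -> L2 hit  d=-]
13: R B2 -> L2 hit  d=-]

WB = [0, 6, 4, 1]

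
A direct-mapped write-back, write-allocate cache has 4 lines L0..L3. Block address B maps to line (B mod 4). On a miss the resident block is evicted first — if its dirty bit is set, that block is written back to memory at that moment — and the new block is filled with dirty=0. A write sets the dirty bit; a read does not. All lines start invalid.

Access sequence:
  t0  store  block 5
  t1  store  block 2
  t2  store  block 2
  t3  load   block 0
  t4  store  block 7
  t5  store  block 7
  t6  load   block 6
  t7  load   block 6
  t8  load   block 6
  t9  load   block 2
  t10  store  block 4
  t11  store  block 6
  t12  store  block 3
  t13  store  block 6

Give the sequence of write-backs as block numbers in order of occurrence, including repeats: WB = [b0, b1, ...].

0: W B5 -> L1 miss  d=D]
1: W B2 -> L2 miss  d=D]
2: W B2 -> L2 hit  d=D]
3: R B0 -> L0 miss  d=-]
4: W B7 -> L3 miss  d=D]
5: W B7 -> L3 hit  d=D]
6: R B6 -> L2 miss wb->B2  d=-]
7: R B6 -> L2 hit  d=-]
8: R B6 -> L2 hit  d=-]
9: R B2 -> L2 miss  d=-]
10: W B4 -> L0 miss  d=D]
11: W B6 -> L2 miss  d=D]
12: W B3 -> L3 miss wb->B7  d=D]
13: W B6 -> L2 hit  d=D]

WB = [2, 7]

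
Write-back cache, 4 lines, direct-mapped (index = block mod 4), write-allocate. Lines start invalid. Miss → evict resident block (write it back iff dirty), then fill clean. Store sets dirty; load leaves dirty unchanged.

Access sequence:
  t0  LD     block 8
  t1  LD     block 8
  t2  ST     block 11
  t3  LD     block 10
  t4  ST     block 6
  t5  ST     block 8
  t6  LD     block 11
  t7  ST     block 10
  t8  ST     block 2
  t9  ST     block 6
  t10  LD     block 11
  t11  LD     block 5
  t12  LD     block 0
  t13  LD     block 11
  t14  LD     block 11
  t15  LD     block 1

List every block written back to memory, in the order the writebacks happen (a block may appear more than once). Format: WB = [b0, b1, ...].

WB = [6, 10, 2, 8]

0: R B8 -> L0 miss  d=-]
1: R B8 -> L0 hit  d=-]
2: W B11 -> L3 miss  d=D]
3: R B10 -> L2 miss  d=-]
4: W B6 -> L2 miss  d=D]
5: W B8 -> L0 hit  d=D]
6: R B11 -> L3 hit  d=D]
7: W B10 -> L2 miss wb->B6  d=D]
8: W B2 -> L2 miss wb->B10  d=D]
9: W B6 -> L2 miss wb->B2  d=D]
10: R B11 -> L3 hit  d=D]
11: R B5 -> L1 miss  d=-]
12: R B0 -> L0 miss wb->B8  d=-]
13: R B11 -> L3 hit  d=D]
14: R B11 -> L3 hit  d=D]
15: R B1 -> L1 miss  d=-]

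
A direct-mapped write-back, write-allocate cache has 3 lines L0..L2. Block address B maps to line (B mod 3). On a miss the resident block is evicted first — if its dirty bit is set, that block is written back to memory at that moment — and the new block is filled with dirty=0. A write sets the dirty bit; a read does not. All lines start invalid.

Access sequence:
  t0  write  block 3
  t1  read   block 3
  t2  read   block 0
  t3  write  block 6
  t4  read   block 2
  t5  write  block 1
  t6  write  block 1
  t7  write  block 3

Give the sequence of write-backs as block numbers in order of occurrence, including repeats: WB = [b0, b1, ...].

WB = [3, 6]

  0 | W B3 → L0 miss [D]
  1 | R B3 → L0 hit [D]
  2 | R B0 → L0 miss wb→B3 [-]
  3 | W B6 → L0 miss [D]
  4 | R B2 → L2 miss [-]
  5 | W B1 → L1 miss [D]
  6 | W B1 → L1 hit [D]
  7 | W B3 → L0 miss wb→B6 [D]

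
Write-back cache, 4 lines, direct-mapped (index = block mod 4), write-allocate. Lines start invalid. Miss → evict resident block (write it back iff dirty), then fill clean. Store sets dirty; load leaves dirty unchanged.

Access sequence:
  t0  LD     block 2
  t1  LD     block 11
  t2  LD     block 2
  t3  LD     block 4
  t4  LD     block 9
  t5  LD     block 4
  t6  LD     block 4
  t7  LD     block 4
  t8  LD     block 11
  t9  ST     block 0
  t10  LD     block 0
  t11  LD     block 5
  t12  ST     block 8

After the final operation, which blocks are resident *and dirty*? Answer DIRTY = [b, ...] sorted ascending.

  0 | R B2 → L2 miss [-]
  1 | R B11 → L3 miss [-]
  2 | R B2 → L2 hit [-]
  3 | R B4 → L0 miss [-]
  4 | R B9 → L1 miss [-]
  5 | R B4 → L0 hit [-]
  6 | R B4 → L0 hit [-]
  7 | R B4 → L0 hit [-]
  8 | R B11 → L3 hit [-]
  9 | W B0 → L0 miss [D]
  10 | R B0 → L0 hit [D]
  11 | R B5 → L1 miss [-]
  12 | W B8 → L0 miss wb→B0 [D]

DIRTY = [8]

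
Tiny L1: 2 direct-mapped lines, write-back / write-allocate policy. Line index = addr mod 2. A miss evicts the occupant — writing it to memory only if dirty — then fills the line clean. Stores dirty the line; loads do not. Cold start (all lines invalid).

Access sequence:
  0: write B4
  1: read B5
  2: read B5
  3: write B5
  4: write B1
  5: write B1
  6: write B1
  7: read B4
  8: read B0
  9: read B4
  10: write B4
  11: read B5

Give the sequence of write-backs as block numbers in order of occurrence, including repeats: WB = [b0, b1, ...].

0: W B4 -> L0 miss  d=D]
1: R B5 -> L1 miss  d=-]
2: R B5 -> L1 hit  d=-]
3: W B5 -> L1 hit  d=D]
4: W B1 -> L1 miss wb->B5  d=D]
5: W B1 -> L1 hit  d=D]
6: W B1 -> L1 hit  d=D]
7: R B4 -> L0 hit  d=D]
8: R B0 -> L0 miss wb->B4  d=-]
9: R B4 -> L0 miss  d=-]
10: W B4 -> L0 hit  d=D]
11: R B5 -> L1 miss wb->B1  d=-]

WB = [5, 4, 1]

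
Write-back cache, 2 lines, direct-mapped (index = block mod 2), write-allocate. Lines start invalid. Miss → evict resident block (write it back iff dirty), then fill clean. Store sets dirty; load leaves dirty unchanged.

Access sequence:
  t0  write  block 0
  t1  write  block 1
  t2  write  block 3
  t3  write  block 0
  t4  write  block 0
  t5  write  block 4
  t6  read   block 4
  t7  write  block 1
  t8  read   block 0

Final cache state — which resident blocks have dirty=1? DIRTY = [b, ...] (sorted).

DIRTY = [1]

  0 | W B0 → L0 miss [D]
  1 | W B1 → L1 miss [D]
  2 | W B3 → L1 miss wb→B1 [D]
  3 | W B0 → L0 hit [D]
  4 | W B0 → L0 hit [D]
  5 | W B4 → L0 miss wb→B0 [D]
  6 | R B4 → L0 hit [D]
  7 | W B1 → L1 miss wb→B3 [D]
  8 | R B0 → L0 miss wb→B4 [-]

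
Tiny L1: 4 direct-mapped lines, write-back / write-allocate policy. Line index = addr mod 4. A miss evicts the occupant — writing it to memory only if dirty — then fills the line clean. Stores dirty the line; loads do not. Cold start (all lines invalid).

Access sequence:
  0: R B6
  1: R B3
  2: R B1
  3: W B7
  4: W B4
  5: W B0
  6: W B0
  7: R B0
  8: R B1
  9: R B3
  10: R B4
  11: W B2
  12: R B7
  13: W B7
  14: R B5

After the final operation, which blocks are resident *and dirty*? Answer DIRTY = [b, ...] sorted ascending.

0: R B6 -> L2 miss  d=-]
1: R B3 -> L3 miss  d=-]
2: R B1 -> L1 miss  d=-]
3: W B7 -> L3 miss  d=D]
4: W B4 -> L0 miss  d=D]
5: W B0 -> L0 miss wb->B4  d=D]
6: W B0 -> L0 hit  d=D]
7: R B0 -> L0 hit  d=D]
8: R B1 -> L1 hit  d=-]
9: R B3 -> L3 miss wb->B7  d=-]
10: R B4 -> L0 miss wb->B0  d=-]
11: W B2 -> L2 miss  d=D]
12: R B7 -> L3 miss  d=-]
13: W B7 -> L3 hit  d=D]
14: R B5 -> L1 miss  d=-]

DIRTY = [2, 7]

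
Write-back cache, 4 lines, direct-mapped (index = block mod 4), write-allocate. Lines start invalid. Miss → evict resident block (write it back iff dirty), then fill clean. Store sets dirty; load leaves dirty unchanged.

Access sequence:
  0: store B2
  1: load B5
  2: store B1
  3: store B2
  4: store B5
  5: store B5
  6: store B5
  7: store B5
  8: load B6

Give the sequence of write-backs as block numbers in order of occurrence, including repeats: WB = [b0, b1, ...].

WB = [1, 2]

  0 | W B2 → L2 miss [D]
  1 | R B5 → L1 miss [-]
  2 | W B1 → L1 miss [D]
  3 | W B2 → L2 hit [D]
  4 | W B5 → L1 miss wb→B1 [D]
  5 | W B5 → L1 hit [D]
  6 | W B5 → L1 hit [D]
  7 | W B5 → L1 hit [D]
  8 | R B6 → L2 miss wb→B2 [-]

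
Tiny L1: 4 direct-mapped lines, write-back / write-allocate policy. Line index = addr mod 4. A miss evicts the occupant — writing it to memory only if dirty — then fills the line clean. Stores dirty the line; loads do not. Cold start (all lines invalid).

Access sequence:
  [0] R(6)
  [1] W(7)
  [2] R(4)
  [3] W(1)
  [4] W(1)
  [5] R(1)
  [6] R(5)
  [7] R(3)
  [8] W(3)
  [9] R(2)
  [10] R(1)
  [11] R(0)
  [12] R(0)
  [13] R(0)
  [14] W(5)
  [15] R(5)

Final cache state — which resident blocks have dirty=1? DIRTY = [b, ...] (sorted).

DIRTY = [3, 5]

0: R B6 -> L2 miss  d=-]
1: W B7 -> L3 miss  d=D]
2: R B4 -> L0 miss  d=-]
3: W B1 -> L1 miss  d=D]
4: W B1 -> L1 hit  d=D]
5: R B1 -> L1 hit  d=D]
6: R B5 -> L1 miss wb->B1  d=-]
7: R B3 -> L3 miss wb->B7  d=-]
8: W B3 -> L3 hit  d=D]
9: R B2 -> L2 miss  d=-]
10: R B1 -> L1 miss  d=-]
11: R B0 -> L0 miss  d=-]
12: R B0 -> L0 hit  d=-]
13: R B0 -> L0 hit  d=-]
14: W B5 -> L1 miss  d=D]
15: R B5 -> L1 hit  d=D]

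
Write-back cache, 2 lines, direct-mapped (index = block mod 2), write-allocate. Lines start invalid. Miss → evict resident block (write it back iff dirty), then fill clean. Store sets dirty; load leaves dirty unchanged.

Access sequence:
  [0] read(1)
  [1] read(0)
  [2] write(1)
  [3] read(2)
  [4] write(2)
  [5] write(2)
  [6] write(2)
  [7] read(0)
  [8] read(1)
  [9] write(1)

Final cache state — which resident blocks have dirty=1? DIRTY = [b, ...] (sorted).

  0 | R B1 → L1 miss [-]
  1 | R B0 → L0 miss [-]
  2 | W B1 → L1 hit [D]
  3 | R B2 → L0 miss [-]
  4 | W B2 → L0 hit [D]
  5 | W B2 → L0 hit [D]
  6 | W B2 → L0 hit [D]
  7 | R B0 → L0 miss wb→B2 [-]
  8 | R B1 → L1 hit [D]
  9 | W B1 → L1 hit [D]

DIRTY = [1]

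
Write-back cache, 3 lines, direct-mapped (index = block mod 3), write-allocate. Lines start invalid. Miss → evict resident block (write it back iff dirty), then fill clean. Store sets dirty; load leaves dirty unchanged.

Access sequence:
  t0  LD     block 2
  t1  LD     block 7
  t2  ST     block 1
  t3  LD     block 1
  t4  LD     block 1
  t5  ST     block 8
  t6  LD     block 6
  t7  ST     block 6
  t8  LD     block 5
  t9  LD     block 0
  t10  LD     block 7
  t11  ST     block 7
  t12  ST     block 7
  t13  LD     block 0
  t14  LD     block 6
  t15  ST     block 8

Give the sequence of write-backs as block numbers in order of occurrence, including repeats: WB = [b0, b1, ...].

WB = [8, 6, 1]

0: R B2 → L2 miss [-]
1: R B7 → L1 miss [-]
2: W B1 → L1 miss [D]
3: R B1 → L1 hit [D]
4: R B1 → L1 hit [D]
5: W B8 → L2 miss [D]
6: R B6 → L0 miss [-]
7: W B6 → L0 hit [D]
8: R B5 → L2 miss wb→B8 [-]
9: R B0 → L0 miss wb→B6 [-]
10: R B7 → L1 miss wb→B1 [-]
11: W B7 → L1 hit [D]
12: W B7 → L1 hit [D]
13: R B0 → L0 hit [-]
14: R B6 → L0 miss [-]
15: W B8 → L2 miss [D]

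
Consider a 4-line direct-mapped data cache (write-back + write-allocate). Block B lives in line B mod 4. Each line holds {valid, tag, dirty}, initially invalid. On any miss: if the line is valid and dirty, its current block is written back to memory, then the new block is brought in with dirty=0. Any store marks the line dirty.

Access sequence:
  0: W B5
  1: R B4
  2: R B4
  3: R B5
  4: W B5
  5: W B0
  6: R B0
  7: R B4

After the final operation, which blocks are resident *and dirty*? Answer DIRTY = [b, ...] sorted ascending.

0: W B5 → L1 miss [D]
1: R B4 → L0 miss [-]
2: R B4 → L0 hit [-]
3: R B5 → L1 hit [D]
4: W B5 → L1 hit [D]
5: W B0 → L0 miss [D]
6: R B0 → L0 hit [D]
7: R B4 → L0 miss wb→B0 [-]

DIRTY = [5]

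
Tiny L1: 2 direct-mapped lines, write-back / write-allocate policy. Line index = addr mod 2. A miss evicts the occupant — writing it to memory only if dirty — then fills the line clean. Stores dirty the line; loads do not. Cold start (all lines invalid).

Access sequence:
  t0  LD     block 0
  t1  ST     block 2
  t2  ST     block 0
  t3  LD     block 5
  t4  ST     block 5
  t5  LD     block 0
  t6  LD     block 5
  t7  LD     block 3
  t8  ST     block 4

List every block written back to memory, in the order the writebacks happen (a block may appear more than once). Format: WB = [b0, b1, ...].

WB = [2, 5, 0]

0: R B0 -> L0 miss  d=-]
1: W B2 -> L0 miss  d=D]
2: W B0 -> L0 miss wb->B2  d=D]
3: R B5 -> L1 miss  d=-]
4: W B5 -> L1 hit  d=D]
5: R B0 -> L0 hit  d=D]
6: R B5 -> L1 hit  d=D]
7: R B3 -> L1 miss wb->B5  d=-]
8: W B4 -> L0 miss wb->B0  d=D]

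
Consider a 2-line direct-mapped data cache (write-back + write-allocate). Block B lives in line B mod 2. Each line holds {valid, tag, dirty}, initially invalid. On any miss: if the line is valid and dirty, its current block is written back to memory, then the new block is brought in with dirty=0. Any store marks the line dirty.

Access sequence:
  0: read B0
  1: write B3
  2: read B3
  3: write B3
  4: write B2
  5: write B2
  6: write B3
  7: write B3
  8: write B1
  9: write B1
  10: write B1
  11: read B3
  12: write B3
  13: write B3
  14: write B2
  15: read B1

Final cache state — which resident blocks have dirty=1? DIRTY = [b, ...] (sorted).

0: R B0 → L0 miss [-]
1: W B3 → L1 miss [D]
2: R B3 → L1 hit [D]
3: W B3 → L1 hit [D]
4: W B2 → L0 miss [D]
5: W B2 → L0 hit [D]
6: W B3 → L1 hit [D]
7: W B3 → L1 hit [D]
8: W B1 → L1 miss wb→B3 [D]
9: W B1 → L1 hit [D]
10: W B1 → L1 hit [D]
11: R B3 → L1 miss wb→B1 [-]
12: W B3 → L1 hit [D]
13: W B3 → L1 hit [D]
14: W B2 → L0 hit [D]
15: R B1 → L1 miss wb→B3 [-]

DIRTY = [2]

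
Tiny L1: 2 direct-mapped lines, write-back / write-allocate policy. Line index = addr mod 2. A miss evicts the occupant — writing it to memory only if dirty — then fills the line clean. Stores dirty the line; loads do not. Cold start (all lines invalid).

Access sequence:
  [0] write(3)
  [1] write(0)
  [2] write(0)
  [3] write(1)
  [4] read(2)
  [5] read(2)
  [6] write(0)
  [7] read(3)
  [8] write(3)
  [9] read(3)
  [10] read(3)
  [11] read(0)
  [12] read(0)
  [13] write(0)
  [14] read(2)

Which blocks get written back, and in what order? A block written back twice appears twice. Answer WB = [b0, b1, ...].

  0 | W B3 → L1 miss [D]
  1 | W B0 → L0 miss [D]
  2 | W B0 → L0 hit [D]
  3 | W B1 → L1 miss wb→B3 [D]
  4 | R B2 → L0 miss wb→B0 [-]
  5 | R B2 → L0 hit [-]
  6 | W B0 → L0 miss [D]
  7 | R B3 → L1 miss wb→B1 [-]
  8 | W B3 → L1 hit [D]
  9 | R B3 → L1 hit [D]
  10 | R B3 → L1 hit [D]
  11 | R B0 → L0 hit [D]
  12 | R B0 → L0 hit [D]
  13 | W B0 → L0 hit [D]
  14 | R B2 → L0 miss wb→B0 [-]

WB = [3, 0, 1, 0]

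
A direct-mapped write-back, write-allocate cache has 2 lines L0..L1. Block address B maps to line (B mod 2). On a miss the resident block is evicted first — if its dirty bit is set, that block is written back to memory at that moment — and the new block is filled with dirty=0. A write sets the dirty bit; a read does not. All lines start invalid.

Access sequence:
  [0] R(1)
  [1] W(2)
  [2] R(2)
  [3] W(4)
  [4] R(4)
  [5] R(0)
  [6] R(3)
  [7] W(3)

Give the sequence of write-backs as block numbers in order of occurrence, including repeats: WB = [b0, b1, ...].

0: R B1 -> L1 miss  d=-]
1: W B2 -> L0 miss  d=D]
2: R B2 -> L0 hit  d=D]
3: W B4 -> L0 miss wb->B2  d=D]
4: R B4 -> L0 hit  d=D]
5: R B0 -> L0 miss wb->B4  d=-]
6: R B3 -> L1 miss  d=-]
7: W B3 -> L1 hit  d=D]

WB = [2, 4]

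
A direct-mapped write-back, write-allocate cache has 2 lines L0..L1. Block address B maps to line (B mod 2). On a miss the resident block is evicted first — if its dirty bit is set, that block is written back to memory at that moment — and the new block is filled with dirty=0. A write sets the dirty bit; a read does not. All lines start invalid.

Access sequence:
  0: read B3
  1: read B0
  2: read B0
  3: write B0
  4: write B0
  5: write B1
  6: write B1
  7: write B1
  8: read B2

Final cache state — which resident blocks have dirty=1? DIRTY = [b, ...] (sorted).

  0 | R B3 → L1 miss [-]
  1 | R B0 → L0 miss [-]
  2 | R B0 → L0 hit [-]
  3 | W B0 → L0 hit [D]
  4 | W B0 → L0 hit [D]
  5 | W B1 → L1 miss [D]
  6 | W B1 → L1 hit [D]
  7 | W B1 → L1 hit [D]
  8 | R B2 → L0 miss wb→B0 [-]

DIRTY = [1]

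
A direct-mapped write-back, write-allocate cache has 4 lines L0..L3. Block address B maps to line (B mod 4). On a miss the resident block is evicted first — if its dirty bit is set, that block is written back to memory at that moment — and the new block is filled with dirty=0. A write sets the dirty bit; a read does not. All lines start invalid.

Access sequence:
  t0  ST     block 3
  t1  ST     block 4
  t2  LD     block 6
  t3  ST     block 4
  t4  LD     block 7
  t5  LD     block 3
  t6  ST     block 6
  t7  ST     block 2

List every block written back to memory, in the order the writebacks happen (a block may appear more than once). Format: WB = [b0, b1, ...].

0: W B3 -> L3 miss  d=D]
1: W B4 -> L0 miss  d=D]
2: R B6 -> L2 miss  d=-]
3: W B4 -> L0 hit  d=D]
4: R B7 -> L3 miss wb->B3  d=-]
5: R B3 -> L3 miss  d=-]
6: W B6 -> L2 hit  d=D]
7: W B2 -> L2 miss wb->B6  d=D]

WB = [3, 6]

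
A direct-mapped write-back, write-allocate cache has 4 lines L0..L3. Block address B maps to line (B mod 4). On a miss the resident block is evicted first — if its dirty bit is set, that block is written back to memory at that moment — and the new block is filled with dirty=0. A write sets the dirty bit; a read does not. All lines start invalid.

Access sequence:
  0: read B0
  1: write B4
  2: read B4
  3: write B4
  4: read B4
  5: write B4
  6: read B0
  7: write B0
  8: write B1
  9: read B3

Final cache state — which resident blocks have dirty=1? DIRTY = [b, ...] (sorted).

0: R B0 -> L0 miss  d=-]
1: W B4 -> L0 miss  d=D]
2: R B4 -> L0 hit  d=D]
3: W B4 -> L0 hit  d=D]
4: R B4 -> L0 hit  d=D]
5: W B4 -> L0 hit  d=D]
6: R B0 -> L0 miss wb->B4  d=-]
7: W B0 -> L0 hit  d=D]
8: W B1 -> L1 miss  d=D]
9: R B3 -> L3 miss  d=-]

DIRTY = [0, 1]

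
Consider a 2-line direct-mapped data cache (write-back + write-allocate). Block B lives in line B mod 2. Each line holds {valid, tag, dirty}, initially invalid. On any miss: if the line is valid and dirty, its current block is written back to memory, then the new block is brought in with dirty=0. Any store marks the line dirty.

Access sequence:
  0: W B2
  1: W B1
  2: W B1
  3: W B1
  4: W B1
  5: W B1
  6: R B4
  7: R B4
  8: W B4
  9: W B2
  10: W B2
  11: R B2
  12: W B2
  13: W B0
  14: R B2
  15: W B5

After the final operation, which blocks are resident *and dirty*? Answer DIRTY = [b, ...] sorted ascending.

DIRTY = [5]

0: W B2 → L0 miss [D]
1: W B1 → L1 miss [D]
2: W B1 → L1 hit [D]
3: W B1 → L1 hit [D]
4: W B1 → L1 hit [D]
5: W B1 → L1 hit [D]
6: R B4 → L0 miss wb→B2 [-]
7: R B4 → L0 hit [-]
8: W B4 → L0 hit [D]
9: W B2 → L0 miss wb→B4 [D]
10: W B2 → L0 hit [D]
11: R B2 → L0 hit [D]
12: W B2 → L0 hit [D]
13: W B0 → L0 miss wb→B2 [D]
14: R B2 → L0 miss wb→B0 [-]
15: W B5 → L1 miss wb→B1 [D]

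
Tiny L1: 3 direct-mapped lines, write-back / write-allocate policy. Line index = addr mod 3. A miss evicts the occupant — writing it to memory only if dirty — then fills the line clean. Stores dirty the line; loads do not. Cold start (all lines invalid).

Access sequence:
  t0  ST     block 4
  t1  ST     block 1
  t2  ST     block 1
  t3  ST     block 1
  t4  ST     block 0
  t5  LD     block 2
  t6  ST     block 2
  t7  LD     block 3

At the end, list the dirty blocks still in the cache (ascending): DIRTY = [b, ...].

0: W B4 -> L1 miss  d=D]
1: W B1 -> L1 miss wb->B4  d=D]
2: W B1 -> L1 hit  d=D]
3: W B1 -> L1 hit  d=D]
4: W B0 -> L0 miss  d=D]
5: R B2 -> L2 miss  d=-]
6: W B2 -> L2 hit  d=D]
7: R B3 -> L0 miss wb->B0  d=-]

DIRTY = [1, 2]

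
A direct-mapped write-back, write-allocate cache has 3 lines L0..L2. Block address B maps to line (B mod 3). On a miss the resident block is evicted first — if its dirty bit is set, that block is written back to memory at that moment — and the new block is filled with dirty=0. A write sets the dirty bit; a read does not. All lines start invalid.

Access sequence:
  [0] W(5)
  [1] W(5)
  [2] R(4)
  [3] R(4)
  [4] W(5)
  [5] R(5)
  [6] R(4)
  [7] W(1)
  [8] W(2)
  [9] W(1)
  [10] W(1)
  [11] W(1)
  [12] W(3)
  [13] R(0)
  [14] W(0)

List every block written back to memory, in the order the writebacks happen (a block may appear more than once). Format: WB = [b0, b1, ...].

0: W B5 -> L2 miss  d=D]
1: W B5 -> L2 hit  d=D]
2: R B4 -> L1 miss  d=-]
3: R B4 -> L1 hit  d=-]
4: W B5 -> L2 hit  d=D]
5: R B5 -> L2 hit  d=D]
6: R B4 -> L1 hit  d=-]
7: W B1 -> L1 miss  d=D]
8: W B2 -> L2 miss wb->B5  d=D]
9: W B1 -> L1 hit  d=D]
10: W B1 -> L1 hit  d=D]
11: W B1 -> L1 hit  d=D]
12: W B3 -> L0 miss  d=D]
13: R B0 -> L0 miss wb->B3  d=-]
14: W B0 -> L0 hit  d=D]

WB = [5, 3]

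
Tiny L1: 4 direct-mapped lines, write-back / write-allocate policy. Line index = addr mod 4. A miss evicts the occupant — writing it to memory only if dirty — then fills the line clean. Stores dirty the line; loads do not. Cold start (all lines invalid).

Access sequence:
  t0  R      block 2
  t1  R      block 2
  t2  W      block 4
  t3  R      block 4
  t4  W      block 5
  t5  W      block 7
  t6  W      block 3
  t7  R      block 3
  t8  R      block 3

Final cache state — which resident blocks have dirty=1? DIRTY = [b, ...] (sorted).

DIRTY = [3, 4, 5]

0: R B2 -> L2 miss  d=-]
1: R B2 -> L2 hit  d=-]
2: W B4 -> L0 miss  d=D]
3: R B4 -> L0 hit  d=D]
4: W B5 -> L1 miss  d=D]
5: W B7 -> L3 miss  d=D]
6: W B3 -> L3 miss wb->B7  d=D]
7: R B3 -> L3 hit  d=D]
8: R B3 -> L3 hit  d=D]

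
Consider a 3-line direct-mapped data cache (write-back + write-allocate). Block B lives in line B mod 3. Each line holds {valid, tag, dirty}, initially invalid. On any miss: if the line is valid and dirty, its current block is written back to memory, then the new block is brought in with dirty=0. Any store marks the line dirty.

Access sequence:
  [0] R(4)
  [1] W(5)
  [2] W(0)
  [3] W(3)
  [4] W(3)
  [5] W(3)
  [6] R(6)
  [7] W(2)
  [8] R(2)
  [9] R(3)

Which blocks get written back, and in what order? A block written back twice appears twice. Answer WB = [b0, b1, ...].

0: R B4 -> L1 miss  d=-]
1: W B5 -> L2 miss  d=D]
2: W B0 -> L0 miss  d=D]
3: W B3 -> L0 miss wb->B0  d=D]
4: W B3 -> L0 hit  d=D]
5: W B3 -> L0 hit  d=D]
6: R B6 -> L0 miss wb->B3  d=-]
7: W B2 -> L2 miss wb->B5  d=D]
8: R B2 -> L2 hit  d=D]
9: R B3 -> L0 miss  d=-]

WB = [0, 3, 5]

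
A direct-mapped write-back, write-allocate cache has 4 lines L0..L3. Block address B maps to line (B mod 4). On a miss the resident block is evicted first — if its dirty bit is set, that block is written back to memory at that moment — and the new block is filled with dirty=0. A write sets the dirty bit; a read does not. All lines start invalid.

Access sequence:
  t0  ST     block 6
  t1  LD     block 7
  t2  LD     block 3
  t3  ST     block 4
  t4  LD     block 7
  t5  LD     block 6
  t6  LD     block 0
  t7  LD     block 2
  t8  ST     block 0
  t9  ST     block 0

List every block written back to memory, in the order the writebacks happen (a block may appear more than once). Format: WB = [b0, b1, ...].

WB = [4, 6]

  0 | W B6 → L2 miss [D]
  1 | R B7 → L3 miss [-]
  2 | R B3 → L3 miss [-]
  3 | W B4 → L0 miss [D]
  4 | R B7 → L3 miss [-]
  5 | R B6 → L2 hit [D]
  6 | R B0 → L0 miss wb→B4 [-]
  7 | R B2 → L2 miss wb→B6 [-]
  8 | W B0 → L0 hit [D]
  9 | W B0 → L0 hit [D]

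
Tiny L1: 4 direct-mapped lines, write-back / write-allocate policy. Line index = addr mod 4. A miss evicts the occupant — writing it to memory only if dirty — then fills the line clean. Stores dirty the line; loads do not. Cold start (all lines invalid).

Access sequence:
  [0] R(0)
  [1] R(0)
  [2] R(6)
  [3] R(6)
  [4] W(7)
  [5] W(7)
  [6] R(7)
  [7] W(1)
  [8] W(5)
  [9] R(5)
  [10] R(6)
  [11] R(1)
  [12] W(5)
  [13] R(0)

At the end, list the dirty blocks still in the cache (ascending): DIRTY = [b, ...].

DIRTY = [5, 7]

  0 | R B0 → L0 miss [-]
  1 | R B0 → L0 hit [-]
  2 | R B6 → L2 miss [-]
  3 | R B6 → L2 hit [-]
  4 | W B7 → L3 miss [D]
  5 | W B7 → L3 hit [D]
  6 | R B7 → L3 hit [D]
  7 | W B1 → L1 miss [D]
  8 | W B5 → L1 miss wb→B1 [D]
  9 | R B5 → L1 hit [D]
  10 | R B6 → L2 hit [-]
  11 | R B1 → L1 miss wb→B5 [-]
  12 | W B5 → L1 miss [D]
  13 | R B0 → L0 hit [-]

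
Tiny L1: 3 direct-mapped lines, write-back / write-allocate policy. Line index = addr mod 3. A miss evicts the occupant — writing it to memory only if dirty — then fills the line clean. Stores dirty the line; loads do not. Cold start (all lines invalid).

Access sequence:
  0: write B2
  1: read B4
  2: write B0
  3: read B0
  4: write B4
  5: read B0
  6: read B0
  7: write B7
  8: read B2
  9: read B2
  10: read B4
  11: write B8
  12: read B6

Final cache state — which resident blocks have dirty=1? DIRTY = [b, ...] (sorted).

DIRTY = [8]

0: W B2 -> L2 miss  d=D]
1: R B4 -> L1 miss  d=-]
2: W B0 -> L0 miss  d=D]
3: R B0 -> L0 hit  d=D]
4: W B4 -> L1 hit  d=D]
5: R B0 -> L0 hit  d=D]
6: R B0 -> L0 hit  d=D]
7: W B7 -> L1 miss wb->B4  d=D]
8: R B2 -> L2 hit  d=D]
9: R B2 -> L2 hit  d=D]
10: R B4 -> L1 miss wb->B7  d=-]
11: W B8 -> L2 miss wb->B2  d=D]
12: R B6 -> L0 miss wb->B0  d=-]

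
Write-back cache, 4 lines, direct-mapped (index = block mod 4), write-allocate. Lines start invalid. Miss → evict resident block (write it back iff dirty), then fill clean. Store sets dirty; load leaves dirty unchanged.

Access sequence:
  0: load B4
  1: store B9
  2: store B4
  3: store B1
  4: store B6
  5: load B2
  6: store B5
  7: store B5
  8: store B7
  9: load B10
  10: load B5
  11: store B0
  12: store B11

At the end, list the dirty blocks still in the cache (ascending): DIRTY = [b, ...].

  0 | R B4 → L0 miss [-]
  1 | W B9 → L1 miss [D]
  2 | W B4 → L0 hit [D]
  3 | W B1 → L1 miss wb→B9 [D]
  4 | W B6 → L2 miss [D]
  5 | R B2 → L2 miss wb→B6 [-]
  6 | W B5 → L1 miss wb→B1 [D]
  7 | W B5 → L1 hit [D]
  8 | W B7 → L3 miss [D]
  9 | R B10 → L2 miss [-]
  10 | R B5 → L1 hit [D]
  11 | W B0 → L0 miss wb→B4 [D]
  12 | W B11 → L3 miss wb→B7 [D]

DIRTY = [0, 5, 11]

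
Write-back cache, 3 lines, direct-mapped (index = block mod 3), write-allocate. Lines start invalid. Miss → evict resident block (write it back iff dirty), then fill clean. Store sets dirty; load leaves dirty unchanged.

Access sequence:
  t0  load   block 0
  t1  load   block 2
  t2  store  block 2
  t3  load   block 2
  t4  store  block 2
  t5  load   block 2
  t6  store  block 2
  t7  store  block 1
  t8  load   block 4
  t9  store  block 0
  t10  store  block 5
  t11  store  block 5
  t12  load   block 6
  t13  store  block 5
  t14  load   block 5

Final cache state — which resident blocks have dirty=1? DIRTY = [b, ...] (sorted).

DIRTY = [5]

0: R B0 → L0 miss [-]
1: R B2 → L2 miss [-]
2: W B2 → L2 hit [D]
3: R B2 → L2 hit [D]
4: W B2 → L2 hit [D]
5: R B2 → L2 hit [D]
6: W B2 → L2 hit [D]
7: W B1 → L1 miss [D]
8: R B4 → L1 miss wb→B1 [-]
9: W B0 → L0 hit [D]
10: W B5 → L2 miss wb→B2 [D]
11: W B5 → L2 hit [D]
12: R B6 → L0 miss wb→B0 [-]
13: W B5 → L2 hit [D]
14: R B5 → L2 hit [D]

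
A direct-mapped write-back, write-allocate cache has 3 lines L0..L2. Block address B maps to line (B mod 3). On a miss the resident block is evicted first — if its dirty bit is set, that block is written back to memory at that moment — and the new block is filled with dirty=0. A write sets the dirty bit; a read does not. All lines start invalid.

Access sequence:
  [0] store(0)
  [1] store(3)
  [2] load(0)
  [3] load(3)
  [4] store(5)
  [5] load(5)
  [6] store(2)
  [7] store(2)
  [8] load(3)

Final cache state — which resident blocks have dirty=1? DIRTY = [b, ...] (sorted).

  0 | W B0 → L0 miss [D]
  1 | W B3 → L0 miss wb→B0 [D]
  2 | R B0 → L0 miss wb→B3 [-]
  3 | R B3 → L0 miss [-]
  4 | W B5 → L2 miss [D]
  5 | R B5 → L2 hit [D]
  6 | W B2 → L2 miss wb→B5 [D]
  7 | W B2 → L2 hit [D]
  8 | R B3 → L0 hit [-]

DIRTY = [2]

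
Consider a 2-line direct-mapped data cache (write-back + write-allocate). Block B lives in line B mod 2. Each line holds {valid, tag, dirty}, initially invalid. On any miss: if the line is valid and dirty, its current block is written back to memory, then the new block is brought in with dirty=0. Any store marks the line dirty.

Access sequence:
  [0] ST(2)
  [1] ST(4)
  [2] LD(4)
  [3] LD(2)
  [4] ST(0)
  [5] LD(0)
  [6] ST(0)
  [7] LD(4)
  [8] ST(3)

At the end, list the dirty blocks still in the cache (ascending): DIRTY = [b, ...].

0: W B2 → L0 miss [D]
1: W B4 → L0 miss wb→B2 [D]
2: R B4 → L0 hit [D]
3: R B2 → L0 miss wb→B4 [-]
4: W B0 → L0 miss [D]
5: R B0 → L0 hit [D]
6: W B0 → L0 hit [D]
7: R B4 → L0 miss wb→B0 [-]
8: W B3 → L1 miss [D]

DIRTY = [3]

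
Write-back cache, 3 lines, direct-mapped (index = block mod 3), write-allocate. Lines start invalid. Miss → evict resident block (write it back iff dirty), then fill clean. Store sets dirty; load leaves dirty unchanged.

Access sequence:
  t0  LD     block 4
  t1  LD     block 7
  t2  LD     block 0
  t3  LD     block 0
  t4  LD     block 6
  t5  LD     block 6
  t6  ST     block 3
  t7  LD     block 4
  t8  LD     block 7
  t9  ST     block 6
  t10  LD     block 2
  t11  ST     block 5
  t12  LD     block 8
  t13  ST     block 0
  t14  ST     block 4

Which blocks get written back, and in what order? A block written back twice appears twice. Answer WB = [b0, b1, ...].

WB = [3, 5, 6]

0: R B4 -> L1 miss  d=-]
1: R B7 -> L1 miss  d=-]
2: R B0 -> L0 miss  d=-]
3: R B0 -> L0 hit  d=-]
4: R B6 -> L0 miss  d=-]
5: R B6 -> L0 hit  d=-]
6: W B3 -> L0 miss  d=D]
7: R B4 -> L1 miss  d=-]
8: R B7 -> L1 miss  d=-]
9: W B6 -> L0 miss wb->B3  d=D]
10: R B2 -> L2 miss  d=-]
11: W B5 -> L2 miss  d=D]
12: R B8 -> L2 miss wb->B5  d=-]
13: W B0 -> L0 miss wb->B6  d=D]
14: W B4 -> L1 miss  d=D]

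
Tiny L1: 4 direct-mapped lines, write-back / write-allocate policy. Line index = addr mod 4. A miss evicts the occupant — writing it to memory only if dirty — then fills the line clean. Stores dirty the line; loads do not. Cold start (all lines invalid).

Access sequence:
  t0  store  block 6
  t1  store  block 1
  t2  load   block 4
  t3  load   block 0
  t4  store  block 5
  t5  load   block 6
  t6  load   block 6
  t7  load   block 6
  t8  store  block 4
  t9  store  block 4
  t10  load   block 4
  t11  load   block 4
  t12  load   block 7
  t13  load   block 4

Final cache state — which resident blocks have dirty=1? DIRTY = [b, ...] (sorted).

0: W B6 → L2 miss [D]
1: W B1 → L1 miss [D]
2: R B4 → L0 miss [-]
3: R B0 → L0 miss [-]
4: W B5 → L1 miss wb→B1 [D]
5: R B6 → L2 hit [D]
6: R B6 → L2 hit [D]
7: R B6 → L2 hit [D]
8: W B4 → L0 miss [D]
9: W B4 → L0 hit [D]
10: R B4 → L0 hit [D]
11: R B4 → L0 hit [D]
12: R B7 → L3 miss [-]
13: R B4 → L0 hit [D]

DIRTY = [4, 5, 6]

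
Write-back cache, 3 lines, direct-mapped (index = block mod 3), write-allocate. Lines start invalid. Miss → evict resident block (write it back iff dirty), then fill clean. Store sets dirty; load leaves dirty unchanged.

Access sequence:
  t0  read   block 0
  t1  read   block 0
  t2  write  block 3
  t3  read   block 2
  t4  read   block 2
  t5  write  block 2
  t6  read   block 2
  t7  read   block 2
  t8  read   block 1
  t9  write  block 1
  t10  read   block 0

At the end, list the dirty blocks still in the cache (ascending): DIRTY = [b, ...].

DIRTY = [1, 2]

  0 | R B0 → L0 miss [-]
  1 | R B0 → L0 hit [-]
  2 | W B3 → L0 miss [D]
  3 | R B2 → L2 miss [-]
  4 | R B2 → L2 hit [-]
  5 | W B2 → L2 hit [D]
  6 | R B2 → L2 hit [D]
  7 | R B2 → L2 hit [D]
  8 | R B1 → L1 miss [-]
  9 | W B1 → L1 hit [D]
  10 | R B0 → L0 miss wb→B3 [-]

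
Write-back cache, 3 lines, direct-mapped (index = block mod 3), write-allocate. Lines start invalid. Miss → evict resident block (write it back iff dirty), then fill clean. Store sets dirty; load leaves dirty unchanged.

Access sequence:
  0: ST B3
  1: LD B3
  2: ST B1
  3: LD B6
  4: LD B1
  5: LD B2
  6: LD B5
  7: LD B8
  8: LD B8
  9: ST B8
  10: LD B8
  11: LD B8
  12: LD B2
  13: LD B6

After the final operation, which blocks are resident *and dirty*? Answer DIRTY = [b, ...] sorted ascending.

  0 | W B3 → L0 miss [D]
  1 | R B3 → L0 hit [D]
  2 | W B1 → L1 miss [D]
  3 | R B6 → L0 miss wb→B3 [-]
  4 | R B1 → L1 hit [D]
  5 | R B2 → L2 miss [-]
  6 | R B5 → L2 miss [-]
  7 | R B8 → L2 miss [-]
  8 | R B8 → L2 hit [-]
  9 | W B8 → L2 hit [D]
  10 | R B8 → L2 hit [D]
  11 | R B8 → L2 hit [D]
  12 | R B2 → L2 miss wb→B8 [-]
  13 | R B6 → L0 hit [-]

DIRTY = [1]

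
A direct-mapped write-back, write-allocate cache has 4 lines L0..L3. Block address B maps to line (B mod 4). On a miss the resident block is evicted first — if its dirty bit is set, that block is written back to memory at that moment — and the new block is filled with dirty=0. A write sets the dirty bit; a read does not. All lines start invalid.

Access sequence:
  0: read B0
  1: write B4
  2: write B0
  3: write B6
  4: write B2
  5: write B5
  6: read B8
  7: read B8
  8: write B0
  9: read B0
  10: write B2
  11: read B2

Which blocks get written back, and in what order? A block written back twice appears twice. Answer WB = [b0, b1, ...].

WB = [4, 6, 0]

0: R B0 -> L0 miss  d=-]
1: W B4 -> L0 miss  d=D]
2: W B0 -> L0 miss wb->B4  d=D]
3: W B6 -> L2 miss  d=D]
4: W B2 -> L2 miss wb->B6  d=D]
5: W B5 -> L1 miss  d=D]
6: R B8 -> L0 miss wb->B0  d=-]
7: R B8 -> L0 hit  d=-]
8: W B0 -> L0 miss  d=D]
9: R B0 -> L0 hit  d=D]
10: W B2 -> L2 hit  d=D]
11: R B2 -> L2 hit  d=D]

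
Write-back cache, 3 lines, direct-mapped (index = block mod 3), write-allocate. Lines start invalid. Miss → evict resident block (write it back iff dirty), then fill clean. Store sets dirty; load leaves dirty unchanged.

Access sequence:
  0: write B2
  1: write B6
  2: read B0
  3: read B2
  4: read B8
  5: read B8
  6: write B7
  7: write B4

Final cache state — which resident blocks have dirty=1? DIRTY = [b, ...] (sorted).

0: W B2 → L2 miss [D]
1: W B6 → L0 miss [D]
2: R B0 → L0 miss wb→B6 [-]
3: R B2 → L2 hit [D]
4: R B8 → L2 miss wb→B2 [-]
5: R B8 → L2 hit [-]
6: W B7 → L1 miss [D]
7: W B4 → L1 miss wb→B7 [D]

DIRTY = [4]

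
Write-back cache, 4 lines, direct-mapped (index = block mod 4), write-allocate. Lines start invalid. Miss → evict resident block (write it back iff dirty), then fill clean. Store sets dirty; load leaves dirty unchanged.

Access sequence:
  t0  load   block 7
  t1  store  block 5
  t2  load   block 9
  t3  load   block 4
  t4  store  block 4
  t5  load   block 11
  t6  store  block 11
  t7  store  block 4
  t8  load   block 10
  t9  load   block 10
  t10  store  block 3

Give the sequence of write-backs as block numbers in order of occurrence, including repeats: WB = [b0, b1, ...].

WB = [5, 11]

0: R B7 -> L3 miss  d=-]
1: W B5 -> L1 miss  d=D]
2: R B9 -> L1 miss wb->B5  d=-]
3: R B4 -> L0 miss  d=-]
4: W B4 -> L0 hit  d=D]
5: R B11 -> L3 miss  d=-]
6: W B11 -> L3 hit  d=D]
7: W B4 -> L0 hit  d=D]
8: R B10 -> L2 miss  d=-]
9: R B10 -> L2 hit  d=-]
10: W B3 -> L3 miss wb->B11  d=D]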